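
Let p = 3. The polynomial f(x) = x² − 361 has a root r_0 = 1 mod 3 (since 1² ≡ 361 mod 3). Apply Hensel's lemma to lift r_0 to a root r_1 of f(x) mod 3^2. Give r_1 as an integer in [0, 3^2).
r_1 = 1 (mod 9)

Hensel's recurrence: r_{i+1} = r_i − f(r_i)·(f′(r_i))^{-1} mod 3^{i+2}, with f′(x) = 2x. Iterate:
  r_0 = 1 (mod 3)
  r_1 = 1 (mod 9)
Final: r_1 = 1, and one checks f(r_1) ≡ 0 mod 3^2.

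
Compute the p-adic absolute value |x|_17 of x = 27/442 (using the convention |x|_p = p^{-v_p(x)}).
|27/442|_17 = 17

Step 1 — compute v_17(x) by factoring powers of 17 out of the numerator and denominator: v_17(27/442) = -1. Step 2 — apply |x|_p = p^{-v_p(x)} = 17^{1} = 17.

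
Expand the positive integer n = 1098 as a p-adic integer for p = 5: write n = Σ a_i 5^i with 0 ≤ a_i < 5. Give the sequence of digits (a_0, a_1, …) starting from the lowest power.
(a_0, a_1, …) = (3, 4, 3, 3, 1)

Repeated division by 5 gives the digits low-to-high: 1098 = 3 + 4·5^1 + 3·5^2 + 3·5^3 + 1·5^4. Digit sequence: (3, 4, 3, 3, 1).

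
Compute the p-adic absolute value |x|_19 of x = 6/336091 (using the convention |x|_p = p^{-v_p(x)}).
|6/336091|_19 = 6859

Step 1 — compute v_19(x) by factoring powers of 19 out of the numerator and denominator: v_19(6/336091) = -3. Step 2 — apply |x|_p = p^{-v_p(x)} = 19^{3} = 6859.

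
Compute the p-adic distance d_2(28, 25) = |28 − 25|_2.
d_2(28, 25) = 1

Step 1 — x − y = 28 − 25 = 3. Step 2 — v_2(3) = 0 (factor: 3 = (2^0 · 3); the sign does not affect v_p). Step 3 — |x − y|_2 = 2^{0} = 1.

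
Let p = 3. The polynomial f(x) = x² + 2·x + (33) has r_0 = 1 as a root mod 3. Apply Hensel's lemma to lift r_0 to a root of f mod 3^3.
r_2 = 19 (mod 27)

Hensel: r_{i+1} = r_i − f(r_i)·(f′(r_i))^{-1} mod 3^{i+2}, f′(x) = 2x + 2. Iterate:
  r_0 = 1 (mod 3)
  r_1 = 1 (mod 9)
  r_2 = 19 (mod 27)
Final: r = 19 satisfies f(r) ≡ 0 mod 3^3.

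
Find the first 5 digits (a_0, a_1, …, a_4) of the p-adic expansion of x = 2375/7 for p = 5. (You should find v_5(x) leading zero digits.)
(a_0, …, a_4) = (0, 0, 0, 2, 3)

v_5(2375/7) = 3, so a_0 = ... = a_2 = 0. Factor out: x = 5^3 · u with u = 19/7 a unit in ℤ_5. Expand u iteratively via a_{v+i} = u_i mod 5, u_{i+1} = (u_i − a_{v+i})/5:
  u_0 = 19/7;  a_3 = 2;  u_1 = (u_0 − 2)/5 = 1/7
  u_1 = 1/7;  a_4 = 3;  u_2 = (u_1 − 3)/5 = -4/7
Digits: (0, 0, 0, 2, 3).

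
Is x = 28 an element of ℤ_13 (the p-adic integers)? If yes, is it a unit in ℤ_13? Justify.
x ∈ ℤ_13^× (unit); v_13(x) = 0

ℤ_13 = {x ∈ ℚ_13 : v_13(x) ≥ 0} and ℤ_13^× = {x ∈ ℤ_13 : v_13(x) = 0}. Here v_13(28) = v_13(num) − v_13(den) = 0; compare against these criteria.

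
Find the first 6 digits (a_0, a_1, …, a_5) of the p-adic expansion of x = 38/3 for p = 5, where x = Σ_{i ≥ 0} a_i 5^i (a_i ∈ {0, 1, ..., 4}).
(a_0, …, a_5) = (1, 4, 3, 1, 3, 1)

v_5(38/3) = 0 (numerator and denominator both coprime to 5), so x ∈ ℤ_5^×. Compute digits iteratively via a_i = x_i mod 5, x_{i+1} = (x_i − a_i)/5, with x_0 = x:
  x_0 = 38/3;  a_0 = 1;  x_1 = (x_0 − 1)/5 = 7/3
  x_1 = 7/3;  a_1 = 4;  x_2 = (x_1 − 4)/5 = -1/3
  x_2 = -1/3;  a_2 = 3;  x_3 = (x_2 − 3)/5 = -2/3
  x_3 = -2/3;  a_3 = 1;  x_4 = (x_3 − 1)/5 = -1/3
  x_4 = -1/3;  a_4 = 3;  x_5 = (x_4 − 3)/5 = -2/3
  x_5 = -2/3;  a_5 = 1;  x_6 = (x_5 − 1)/5 = -1/3
Digits: (1, 4, 3, 1, 3, 1).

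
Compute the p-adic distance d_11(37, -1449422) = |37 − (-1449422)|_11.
d_11(37, -1449422) = 1/161051

Step 1 — x − y = 37 − (-1449422) = 1449459. Step 2 — v_11(1449459) = 5 (factor: 1449459 = (11^5 · 9); the sign does not affect v_p). Step 3 — |x − y|_11 = 11^{-5} = 1/161051.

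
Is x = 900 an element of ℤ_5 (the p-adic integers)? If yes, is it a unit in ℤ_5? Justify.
x ∈ ℤ_5 but not a unit; v_5(x) = 2 > 0

ℤ_5 = {x ∈ ℚ_5 : v_5(x) ≥ 0} and ℤ_5^× = {x ∈ ℤ_5 : v_5(x) = 0}. Here v_5(900) = v_5(num) − v_5(den) = 2; compare against these criteria.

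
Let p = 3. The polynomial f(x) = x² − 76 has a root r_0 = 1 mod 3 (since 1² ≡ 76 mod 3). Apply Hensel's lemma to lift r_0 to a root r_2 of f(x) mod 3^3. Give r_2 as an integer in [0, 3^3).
r_2 = 7 (mod 27)

Hensel's recurrence: r_{i+1} = r_i − f(r_i)·(f′(r_i))^{-1} mod 3^{i+2}, with f′(x) = 2x. Iterate:
  r_0 = 1 (mod 3)
  r_1 = 7 (mod 9)
  r_2 = 7 (mod 27)
Final: r_2 = 7, and one checks f(r_2) ≡ 0 mod 3^3.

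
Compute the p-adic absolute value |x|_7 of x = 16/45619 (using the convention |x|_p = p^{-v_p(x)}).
|16/45619|_7 = 2401

Step 1 — compute v_7(x) by factoring powers of 7 out of the numerator and denominator: v_7(16/45619) = -4. Step 2 — apply |x|_p = p^{-v_p(x)} = 7^{4} = 2401.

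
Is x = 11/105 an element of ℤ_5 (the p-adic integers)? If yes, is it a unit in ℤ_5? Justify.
x ∉ ℤ_5 (v_5(x) = -1 < 0)

ℤ_5 = {x ∈ ℚ_5 : v_5(x) ≥ 0} and ℤ_5^× = {x ∈ ℤ_5 : v_5(x) = 0}. Here v_5(11/105) = v_5(num) − v_5(den) = -1; compare against these criteria.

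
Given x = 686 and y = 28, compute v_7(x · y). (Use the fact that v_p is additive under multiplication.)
v_7(19208) = 4

v_p(x) = 3 (factor: 686 = 7^3 · 2); v_p(y) = 1 (factor: 28 = 7^1 · 4). Additivity: v_p(xy) = v_p(x) + v_p(y) = 3 + 1 = 4. (Direct check: xy = 19208 = 7^4 · (8).)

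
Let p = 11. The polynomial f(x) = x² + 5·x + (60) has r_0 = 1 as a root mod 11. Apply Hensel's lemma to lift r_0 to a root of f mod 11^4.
r_3 = 5039 (mod 14641)

Hensel: r_{i+1} = r_i − f(r_i)·(f′(r_i))^{-1} mod 11^{i+2}, f′(x) = 2x + 5. Iterate:
  r_0 = 1 (mod 11)
  r_1 = 78 (mod 121)
  r_2 = 1046 (mod 1331)
  r_3 = 5039 (mod 14641)
Final: r = 5039 satisfies f(r) ≡ 0 mod 11^4.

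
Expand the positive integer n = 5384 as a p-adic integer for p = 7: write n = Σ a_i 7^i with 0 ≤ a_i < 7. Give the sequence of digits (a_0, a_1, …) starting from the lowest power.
(a_0, a_1, …) = (1, 6, 4, 1, 2)

Repeated division by 7 gives the digits low-to-high: 5384 = 1 + 6·7^1 + 4·7^2 + 1·7^3 + 2·7^4. Digit sequence: (1, 6, 4, 1, 2).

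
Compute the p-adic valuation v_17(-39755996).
v_17(-39755996) = 5

v_17(n) is the largest exponent k such that 17^k divides n. Factor out: -39755996 = -17^5 · 28. (Sign doesn't affect v_p.) So v_17(-39755996) = 5.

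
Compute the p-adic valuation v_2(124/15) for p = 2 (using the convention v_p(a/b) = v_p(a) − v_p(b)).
v_2(124/15) = 2

Factor powers of 2 from the numerator and denominator of the reduced fraction: 124 = 2^2 · 31 and 15 = 2^0 · 15. Apply v_p(a/b) = v_p(a) − v_p(b): v_2(124/15) = 2 − 0 = 2.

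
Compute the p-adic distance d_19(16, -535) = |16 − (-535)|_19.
d_19(16, -535) = 1/19

Step 1 — x − y = 16 − (-535) = 551. Step 2 — v_19(551) = 1 (factor: 551 = (19^1 · 29); the sign does not affect v_p). Step 3 — |x − y|_19 = 19^{-1} = 1/19.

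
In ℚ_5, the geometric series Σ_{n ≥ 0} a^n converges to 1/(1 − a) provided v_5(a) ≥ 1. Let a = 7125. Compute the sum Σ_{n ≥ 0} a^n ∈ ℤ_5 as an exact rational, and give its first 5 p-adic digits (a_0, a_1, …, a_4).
Σ a^n = 1/(1 − a) = -1/7124;  first 5 digits = (1, 0, 0, 2, 1)

v_5(a) = 3 ≥ 1, so the series converges in ℤ_5 to 1/(1 − a) = 1/(1 − 7125) = -1/7124. Expand this rational in ℤ_5: compute digits iteratively via d_i = x_i mod 5, x_{i+1} = (x_i − d_i)/5. The first 5 digits are (1, 0, 0, 2, 1).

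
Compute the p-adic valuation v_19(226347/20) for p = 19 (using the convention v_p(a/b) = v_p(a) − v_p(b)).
v_19(226347/20) = 3

Factor powers of 19 from the numerator and denominator of the reduced fraction: 226347 = 19^3 · 33 and 20 = 19^0 · 20. Apply v_p(a/b) = v_p(a) − v_p(b): v_19(226347/20) = 3 − 0 = 3.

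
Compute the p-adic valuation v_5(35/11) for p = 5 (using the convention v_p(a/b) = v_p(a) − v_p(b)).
v_5(35/11) = 1

Factor powers of 5 from the numerator and denominator of the reduced fraction: 35 = 5^1 · 7 and 11 = 5^0 · 11. Apply v_p(a/b) = v_p(a) − v_p(b): v_5(35/11) = 1 − 0 = 1.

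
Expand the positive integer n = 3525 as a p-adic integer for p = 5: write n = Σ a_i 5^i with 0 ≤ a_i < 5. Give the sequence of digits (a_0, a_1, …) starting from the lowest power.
(a_0, a_1, …) = (0, 0, 1, 3, 0, 1)

Repeated division by 5 gives the digits low-to-high: 3525 = 1·5^2 + 3·5^3 + 1·5^5. Digit sequence: (0, 0, 1, 3, 0, 1).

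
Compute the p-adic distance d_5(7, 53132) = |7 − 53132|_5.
d_5(7, 53132) = 1/3125

Step 1 — x − y = 7 − 53132 = -53125. Step 2 — v_5(-53125) = 5 (factor: -53125 = −(5^5 · 17); the sign does not affect v_p). Step 3 — |x − y|_5 = 5^{-5} = 1/3125.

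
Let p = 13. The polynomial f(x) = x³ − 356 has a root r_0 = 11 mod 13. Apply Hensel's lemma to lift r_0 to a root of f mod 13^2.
r_1 = 141 (mod 169)

Hensel: r_{i+1} = r_i − f(r_i)/f′(r_i) mod 13^{i+2}, where f′(x) = 3x². Iterate:
  r_0 = 11 (mod 13)
  r_1 = 141 (mod 169)
Final: r = 141 with f(r) ≡ 0 mod 13^2.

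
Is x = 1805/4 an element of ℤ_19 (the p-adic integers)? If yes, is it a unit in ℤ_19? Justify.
x ∈ ℤ_19 but not a unit; v_19(x) = 2 > 0

ℤ_19 = {x ∈ ℚ_19 : v_19(x) ≥ 0} and ℤ_19^× = {x ∈ ℤ_19 : v_19(x) = 0}. Here v_19(1805/4) = v_19(num) − v_19(den) = 2; compare against these criteria.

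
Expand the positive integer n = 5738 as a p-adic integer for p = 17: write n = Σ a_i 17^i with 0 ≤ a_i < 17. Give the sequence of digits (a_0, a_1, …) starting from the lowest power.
(a_0, a_1, …) = (9, 14, 2, 1)

Repeated division by 17 gives the digits low-to-high: 5738 = 9 + 14·17^1 + 2·17^2 + 1·17^3. Digit sequence: (9, 14, 2, 1).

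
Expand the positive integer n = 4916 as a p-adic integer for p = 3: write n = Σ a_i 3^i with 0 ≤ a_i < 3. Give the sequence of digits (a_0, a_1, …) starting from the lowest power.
(a_0, a_1, …) = (2, 0, 0, 2, 0, 2, 0, 2)

Repeated division by 3 gives the digits low-to-high: 4916 = 2 + 2·3^3 + 2·3^5 + 2·3^7. Digit sequence: (2, 0, 0, 2, 0, 2, 0, 2).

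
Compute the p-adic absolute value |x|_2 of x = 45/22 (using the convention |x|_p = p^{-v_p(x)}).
|45/22|_2 = 2

Step 1 — compute v_2(x) by factoring powers of 2 out of the numerator and denominator: v_2(45/22) = -1. Step 2 — apply |x|_p = p^{-v_p(x)} = 2^{1} = 2.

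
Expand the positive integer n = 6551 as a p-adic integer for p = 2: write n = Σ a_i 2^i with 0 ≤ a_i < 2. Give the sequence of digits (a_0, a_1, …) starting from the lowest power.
(a_0, a_1, …) = (1, 1, 1, 0, 1, 0, 0, 1, 1, 0, 0, 1, 1)

Repeated division by 2 gives the digits low-to-high: 6551 = 1 + 1·2^1 + 1·2^2 + 1·2^4 + 1·2^7 + 1·2^8 + 1·2^11 + 1·2^12. Digit sequence: (1, 1, 1, 0, 1, 0, 0, 1, 1, 0, 0, 1, 1).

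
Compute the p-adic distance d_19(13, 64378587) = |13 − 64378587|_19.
d_19(13, 64378587) = 1/2476099

Step 1 — x − y = 13 − 64378587 = -64378574. Step 2 — v_19(-64378574) = 5 (factor: -64378574 = −(19^5 · 26); the sign does not affect v_p). Step 3 — |x − y|_19 = 19^{-5} = 1/2476099.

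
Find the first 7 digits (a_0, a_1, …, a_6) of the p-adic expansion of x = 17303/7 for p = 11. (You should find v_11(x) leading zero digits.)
(a_0, …, a_6) = (0, 0, 0, 5, 6, 1, 3)

v_11(17303/7) = 3, so a_0 = ... = a_2 = 0. Factor out: x = 11^3 · u with u = 13/7 a unit in ℤ_11. Expand u iteratively via a_{v+i} = u_i mod 11, u_{i+1} = (u_i − a_{v+i})/11:
  u_0 = 13/7;  a_3 = 5;  u_1 = (u_0 − 5)/11 = -2/7
  u_1 = -2/7;  a_4 = 6;  u_2 = (u_1 − 6)/11 = -4/7
  u_2 = -4/7;  a_5 = 1;  u_3 = (u_2 − 1)/11 = -1/7
  u_3 = -1/7;  a_6 = 3;  u_4 = (u_3 − 3)/11 = -2/7
Digits: (0, 0, 0, 5, 6, 1, 3).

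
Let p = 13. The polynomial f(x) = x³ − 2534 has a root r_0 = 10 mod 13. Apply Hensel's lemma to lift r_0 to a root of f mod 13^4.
r_3 = 16754 (mod 28561)

Hensel: r_{i+1} = r_i − f(r_i)/f′(r_i) mod 13^{i+2}, where f′(x) = 3x². Iterate:
  r_0 = 10 (mod 13)
  r_1 = 23 (mod 169)
  r_2 = 1375 (mod 2197)
  r_3 = 16754 (mod 28561)
Final: r = 16754 with f(r) ≡ 0 mod 13^4.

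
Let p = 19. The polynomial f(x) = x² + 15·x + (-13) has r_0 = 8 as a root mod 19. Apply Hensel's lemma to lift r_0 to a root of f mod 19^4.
r_3 = 22827 (mod 130321)

Hensel: r_{i+1} = r_i − f(r_i)·(f′(r_i))^{-1} mod 19^{i+2}, f′(x) = 2x + 15. Iterate:
  r_0 = 8 (mod 19)
  r_1 = 84 (mod 361)
  r_2 = 2250 (mod 6859)
  r_3 = 22827 (mod 130321)
Final: r = 22827 satisfies f(r) ≡ 0 mod 19^4.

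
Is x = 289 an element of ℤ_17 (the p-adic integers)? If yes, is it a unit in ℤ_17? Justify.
x ∈ ℤ_17 but not a unit; v_17(x) = 2 > 0

ℤ_17 = {x ∈ ℚ_17 : v_17(x) ≥ 0} and ℤ_17^× = {x ∈ ℤ_17 : v_17(x) = 0}. Here v_17(289) = v_17(num) − v_17(den) = 2; compare against these criteria.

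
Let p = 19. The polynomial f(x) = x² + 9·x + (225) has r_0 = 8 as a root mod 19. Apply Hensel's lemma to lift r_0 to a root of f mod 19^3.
r_2 = 1091 (mod 6859)

Hensel: r_{i+1} = r_i − f(r_i)·(f′(r_i))^{-1} mod 19^{i+2}, f′(x) = 2x + 9. Iterate:
  r_0 = 8 (mod 19)
  r_1 = 8 (mod 361)
  r_2 = 1091 (mod 6859)
Final: r = 1091 satisfies f(r) ≡ 0 mod 19^3.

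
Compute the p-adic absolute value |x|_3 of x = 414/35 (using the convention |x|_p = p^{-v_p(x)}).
|414/35|_3 = 1/9

Step 1 — compute v_3(x) by factoring powers of 3 out of the numerator and denominator: v_3(414/35) = 2. Step 2 — apply |x|_p = p^{-v_p(x)} = 3^{-2} = 1/9.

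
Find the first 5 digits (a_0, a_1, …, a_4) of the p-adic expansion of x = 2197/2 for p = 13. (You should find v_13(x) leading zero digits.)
(a_0, …, a_4) = (0, 0, 0, 7, 6)

v_13(2197/2) = 3, so a_0 = ... = a_2 = 0. Factor out: x = 13^3 · u with u = 1/2 a unit in ℤ_13. Expand u iteratively via a_{v+i} = u_i mod 13, u_{i+1} = (u_i − a_{v+i})/13:
  u_0 = 1/2;  a_3 = 7;  u_1 = (u_0 − 7)/13 = -1/2
  u_1 = -1/2;  a_4 = 6;  u_2 = (u_1 − 6)/13 = -1/2
Digits: (0, 0, 0, 7, 6).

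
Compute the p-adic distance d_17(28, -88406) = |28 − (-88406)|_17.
d_17(28, -88406) = 1/4913

Step 1 — x − y = 28 − (-88406) = 88434. Step 2 — v_17(88434) = 3 (factor: 88434 = (17^3 · 18); the sign does not affect v_p). Step 3 — |x − y|_17 = 17^{-3} = 1/4913.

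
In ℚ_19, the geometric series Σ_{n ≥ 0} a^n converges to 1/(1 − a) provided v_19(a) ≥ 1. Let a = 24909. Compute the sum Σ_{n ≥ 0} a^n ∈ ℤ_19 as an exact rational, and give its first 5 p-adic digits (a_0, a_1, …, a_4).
Σ a^n = 1/(1 − a) = -1/24908;  first 5 digits = (1, 0, 12, 3, 11)

v_19(a) = 2 ≥ 1, so the series converges in ℤ_19 to 1/(1 − a) = 1/(1 − 24909) = -1/24908. Expand this rational in ℤ_19: compute digits iteratively via d_i = x_i mod 19, x_{i+1} = (x_i − d_i)/19. The first 5 digits are (1, 0, 12, 3, 11).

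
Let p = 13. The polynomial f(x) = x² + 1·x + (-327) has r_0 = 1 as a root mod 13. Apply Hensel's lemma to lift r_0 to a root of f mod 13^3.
r_2 = 1405 (mod 2197)

Hensel: r_{i+1} = r_i − f(r_i)·(f′(r_i))^{-1} mod 13^{i+2}, f′(x) = 2x + 1. Iterate:
  r_0 = 1 (mod 13)
  r_1 = 53 (mod 169)
  r_2 = 1405 (mod 2197)
Final: r = 1405 satisfies f(r) ≡ 0 mod 13^3.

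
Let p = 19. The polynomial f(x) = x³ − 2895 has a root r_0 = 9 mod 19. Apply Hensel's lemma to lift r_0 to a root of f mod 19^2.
r_1 = 9 (mod 361)

Hensel: r_{i+1} = r_i − f(r_i)/f′(r_i) mod 19^{i+2}, where f′(x) = 3x². Iterate:
  r_0 = 9 (mod 19)
  r_1 = 9 (mod 361)
Final: r = 9 with f(r) ≡ 0 mod 19^2.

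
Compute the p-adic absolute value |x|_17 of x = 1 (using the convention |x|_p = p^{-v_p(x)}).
|1|_17 = 1

Step 1 — compute v_17(x) by factoring powers of 17 out of the numerator and denominator: v_17(1) = 0. Step 2 — apply |x|_p = p^{-v_p(x)} = 17^{0} = 1.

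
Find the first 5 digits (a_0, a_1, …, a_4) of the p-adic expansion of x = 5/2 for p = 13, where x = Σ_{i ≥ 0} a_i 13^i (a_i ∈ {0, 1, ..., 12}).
(a_0, …, a_4) = (9, 6, 6, 6, 6)

v_13(5/2) = 0 (numerator and denominator both coprime to 13), so x ∈ ℤ_13^×. Compute digits iteratively via a_i = x_i mod 13, x_{i+1} = (x_i − a_i)/13, with x_0 = x:
  x_0 = 5/2;  a_0 = 9;  x_1 = (x_0 − 9)/13 = -1/2
  x_1 = -1/2;  a_1 = 6;  x_2 = (x_1 − 6)/13 = -1/2
  x_2 = -1/2;  a_2 = 6;  x_3 = (x_2 − 6)/13 = -1/2
  x_3 = -1/2;  a_3 = 6;  x_4 = (x_3 − 6)/13 = -1/2
  x_4 = -1/2;  a_4 = 6;  x_5 = (x_4 − 6)/13 = -1/2
Digits: (9, 6, 6, 6, 6).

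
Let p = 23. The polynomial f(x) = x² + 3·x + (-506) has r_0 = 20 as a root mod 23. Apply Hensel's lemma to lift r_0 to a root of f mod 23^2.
r_1 = 181 (mod 529)

Hensel: r_{i+1} = r_i − f(r_i)·(f′(r_i))^{-1} mod 23^{i+2}, f′(x) = 2x + 3. Iterate:
  r_0 = 20 (mod 23)
  r_1 = 181 (mod 529)
Final: r = 181 satisfies f(r) ≡ 0 mod 23^2.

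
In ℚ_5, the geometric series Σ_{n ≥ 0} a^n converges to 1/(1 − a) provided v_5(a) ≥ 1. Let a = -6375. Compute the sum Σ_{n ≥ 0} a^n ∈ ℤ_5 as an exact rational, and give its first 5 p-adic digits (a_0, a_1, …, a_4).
Σ a^n = 1/(1 − a) = 1/6376;  first 5 digits = (1, 0, 0, 4, 4)

v_5(a) = 3 ≥ 1, so the series converges in ℤ_5 to 1/(1 − a) = 1/(1 − (-6375)) = 1/6376. Expand this rational in ℤ_5: compute digits iteratively via d_i = x_i mod 5, x_{i+1} = (x_i − d_i)/5. The first 5 digits are (1, 0, 0, 4, 4).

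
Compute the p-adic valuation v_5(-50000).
v_5(-50000) = 5

v_5(n) is the largest exponent k such that 5^k divides n. Factor out: -50000 = -5^5 · 16. (Sign doesn't affect v_p.) So v_5(-50000) = 5.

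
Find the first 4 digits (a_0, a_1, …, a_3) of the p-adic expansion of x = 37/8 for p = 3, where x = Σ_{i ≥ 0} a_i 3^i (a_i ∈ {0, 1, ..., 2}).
(a_0, …, a_3) = (2, 2, 0, 1)

v_3(37/8) = 0 (numerator and denominator both coprime to 3), so x ∈ ℤ_3^×. Compute digits iteratively via a_i = x_i mod 3, x_{i+1} = (x_i − a_i)/3, with x_0 = x:
  x_0 = 37/8;  a_0 = 2;  x_1 = (x_0 − 2)/3 = 7/8
  x_1 = 7/8;  a_1 = 2;  x_2 = (x_1 − 2)/3 = -3/8
  x_2 = -3/8;  a_2 = 0;  x_3 = (x_2 − 0)/3 = -1/8
  x_3 = -1/8;  a_3 = 1;  x_4 = (x_3 − 1)/3 = -3/8
Digits: (2, 2, 0, 1).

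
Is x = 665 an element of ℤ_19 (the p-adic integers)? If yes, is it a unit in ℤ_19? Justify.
x ∈ ℤ_19 but not a unit; v_19(x) = 1 > 0

ℤ_19 = {x ∈ ℚ_19 : v_19(x) ≥ 0} and ℤ_19^× = {x ∈ ℤ_19 : v_19(x) = 0}. Here v_19(665) = v_19(num) − v_19(den) = 1; compare against these criteria.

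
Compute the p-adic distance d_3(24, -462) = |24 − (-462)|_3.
d_3(24, -462) = 1/243

Step 1 — x − y = 24 − (-462) = 486. Step 2 — v_3(486) = 5 (factor: 486 = (3^5 · 2); the sign does not affect v_p). Step 3 — |x − y|_3 = 3^{-5} = 1/243.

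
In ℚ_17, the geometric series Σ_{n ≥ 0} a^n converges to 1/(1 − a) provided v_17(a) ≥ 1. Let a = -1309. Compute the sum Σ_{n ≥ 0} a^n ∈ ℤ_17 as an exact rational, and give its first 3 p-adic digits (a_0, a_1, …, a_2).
Σ a^n = 1/(1 − a) = 1/1310;  first 3 digits = (1, 8, 8)

v_17(a) = 1 ≥ 1, so the series converges in ℤ_17 to 1/(1 − a) = 1/(1 − (-1309)) = 1/1310. Expand this rational in ℤ_17: compute digits iteratively via d_i = x_i mod 17, x_{i+1} = (x_i − d_i)/17. The first 3 digits are (1, 8, 8).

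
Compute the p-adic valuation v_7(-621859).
v_7(-621859) = 5

v_7(n) is the largest exponent k such that 7^k divides n. Factor out: -621859 = -7^5 · 37. (Sign doesn't affect v_p.) So v_7(-621859) = 5.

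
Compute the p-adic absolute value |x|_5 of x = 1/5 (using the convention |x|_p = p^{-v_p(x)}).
|1/5|_5 = 5

Step 1 — compute v_5(x) by factoring powers of 5 out of the numerator and denominator: v_5(1/5) = -1. Step 2 — apply |x|_p = p^{-v_p(x)} = 5^{1} = 5.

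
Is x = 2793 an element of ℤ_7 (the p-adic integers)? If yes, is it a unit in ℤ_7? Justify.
x ∈ ℤ_7 but not a unit; v_7(x) = 2 > 0

ℤ_7 = {x ∈ ℚ_7 : v_7(x) ≥ 0} and ℤ_7^× = {x ∈ ℤ_7 : v_7(x) = 0}. Here v_7(2793) = v_7(num) − v_7(den) = 2; compare against these criteria.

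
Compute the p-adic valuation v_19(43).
v_19(43) = 0

v_19(n) is the largest exponent k such that 19^k divides n. Factor out: 43 = 19^0 · 43. (Sign doesn't affect v_p.) So v_19(43) = 0.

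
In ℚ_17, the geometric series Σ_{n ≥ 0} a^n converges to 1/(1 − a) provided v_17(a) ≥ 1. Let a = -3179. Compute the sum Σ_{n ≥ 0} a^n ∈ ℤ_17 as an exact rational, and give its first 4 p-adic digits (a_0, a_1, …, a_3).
Σ a^n = 1/(1 − a) = 1/3180;  first 4 digits = (1, 0, 6, 16)

v_17(a) = 2 ≥ 1, so the series converges in ℤ_17 to 1/(1 − a) = 1/(1 − (-3179)) = 1/3180. Expand this rational in ℤ_17: compute digits iteratively via d_i = x_i mod 17, x_{i+1} = (x_i − d_i)/17. The first 4 digits are (1, 0, 6, 16).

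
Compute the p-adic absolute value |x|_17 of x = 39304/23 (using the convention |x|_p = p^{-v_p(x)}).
|39304/23|_17 = 1/4913

Step 1 — compute v_17(x) by factoring powers of 17 out of the numerator and denominator: v_17(39304/23) = 3. Step 2 — apply |x|_p = p^{-v_p(x)} = 17^{-3} = 1/4913.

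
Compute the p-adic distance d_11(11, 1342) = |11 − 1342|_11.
d_11(11, 1342) = 1/1331

Step 1 — x − y = 11 − 1342 = -1331. Step 2 — v_11(-1331) = 3 (factor: -1331 = −(11^3 · 1); the sign does not affect v_p). Step 3 — |x − y|_11 = 11^{-3} = 1/1331.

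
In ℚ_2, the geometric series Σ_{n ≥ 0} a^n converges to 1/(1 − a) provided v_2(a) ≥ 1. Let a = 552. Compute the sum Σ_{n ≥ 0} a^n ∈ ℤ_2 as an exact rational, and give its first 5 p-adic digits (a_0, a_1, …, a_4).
Σ a^n = 1/(1 − a) = -1/551;  first 5 digits = (1, 0, 0, 1, 0)

v_2(a) = 3 ≥ 1, so the series converges in ℤ_2 to 1/(1 − a) = 1/(1 − 552) = -1/551. Expand this rational in ℤ_2: compute digits iteratively via d_i = x_i mod 2, x_{i+1} = (x_i − d_i)/2. The first 5 digits are (1, 0, 0, 1, 0).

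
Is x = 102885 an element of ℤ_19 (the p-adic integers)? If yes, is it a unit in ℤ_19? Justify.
x ∈ ℤ_19 but not a unit; v_19(x) = 3 > 0

ℤ_19 = {x ∈ ℚ_19 : v_19(x) ≥ 0} and ℤ_19^× = {x ∈ ℤ_19 : v_19(x) = 0}. Here v_19(102885) = v_19(num) − v_19(den) = 3; compare against these criteria.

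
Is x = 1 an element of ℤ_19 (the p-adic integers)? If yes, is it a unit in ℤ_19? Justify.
x ∈ ℤ_19^× (unit); v_19(x) = 0

ℤ_19 = {x ∈ ℚ_19 : v_19(x) ≥ 0} and ℤ_19^× = {x ∈ ℤ_19 : v_19(x) = 0}. Here v_19(1) = v_19(num) − v_19(den) = 0; compare against these criteria.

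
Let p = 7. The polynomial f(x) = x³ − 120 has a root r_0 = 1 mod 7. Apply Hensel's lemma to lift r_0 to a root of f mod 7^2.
r_1 = 8 (mod 49)

Hensel: r_{i+1} = r_i − f(r_i)/f′(r_i) mod 7^{i+2}, where f′(x) = 3x². Iterate:
  r_0 = 1 (mod 7)
  r_1 = 8 (mod 49)
Final: r = 8 with f(r) ≡ 0 mod 7^2.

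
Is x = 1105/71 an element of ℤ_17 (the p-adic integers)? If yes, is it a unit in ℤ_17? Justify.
x ∈ ℤ_17 but not a unit; v_17(x) = 1 > 0

ℤ_17 = {x ∈ ℚ_17 : v_17(x) ≥ 0} and ℤ_17^× = {x ∈ ℤ_17 : v_17(x) = 0}. Here v_17(1105/71) = v_17(num) − v_17(den) = 1; compare against these criteria.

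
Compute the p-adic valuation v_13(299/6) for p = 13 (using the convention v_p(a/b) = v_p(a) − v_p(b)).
v_13(299/6) = 1

Factor powers of 13 from the numerator and denominator of the reduced fraction: 299 = 13^1 · 23 and 6 = 13^0 · 6. Apply v_p(a/b) = v_p(a) − v_p(b): v_13(299/6) = 1 − 0 = 1.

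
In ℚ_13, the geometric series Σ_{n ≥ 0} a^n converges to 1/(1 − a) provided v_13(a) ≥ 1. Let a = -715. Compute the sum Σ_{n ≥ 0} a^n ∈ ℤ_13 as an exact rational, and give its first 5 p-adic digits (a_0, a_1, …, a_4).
Σ a^n = 1/(1 − a) = 1/716;  first 5 digits = (1, 10, 4, 10, 1)

v_13(a) = 1 ≥ 1, so the series converges in ℤ_13 to 1/(1 − a) = 1/(1 − (-715)) = 1/716. Expand this rational in ℤ_13: compute digits iteratively via d_i = x_i mod 13, x_{i+1} = (x_i − d_i)/13. The first 5 digits are (1, 10, 4, 10, 1).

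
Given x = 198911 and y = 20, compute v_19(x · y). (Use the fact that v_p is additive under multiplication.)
v_19(3978220) = 3

v_p(x) = 3 (factor: 198911 = 19^3 · 29); v_p(y) = 0 (factor: 20 = 19^0 · 20). Additivity: v_p(xy) = v_p(x) + v_p(y) = 3 + 0 = 3. (Direct check: xy = 3978220 = 19^3 · (580).)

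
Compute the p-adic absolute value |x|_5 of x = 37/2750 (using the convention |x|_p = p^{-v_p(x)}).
|37/2750|_5 = 125

Step 1 — compute v_5(x) by factoring powers of 5 out of the numerator and denominator: v_5(37/2750) = -3. Step 2 — apply |x|_p = p^{-v_p(x)} = 5^{3} = 125.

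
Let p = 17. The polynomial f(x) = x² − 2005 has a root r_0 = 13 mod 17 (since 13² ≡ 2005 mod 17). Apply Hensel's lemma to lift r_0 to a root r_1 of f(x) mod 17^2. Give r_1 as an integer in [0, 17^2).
r_1 = 217 (mod 289)

Hensel's recurrence: r_{i+1} = r_i − f(r_i)·(f′(r_i))^{-1} mod 17^{i+2}, with f′(x) = 2x. Iterate:
  r_0 = 13 (mod 17)
  r_1 = 217 (mod 289)
Final: r_1 = 217, and one checks f(r_1) ≡ 0 mod 17^2.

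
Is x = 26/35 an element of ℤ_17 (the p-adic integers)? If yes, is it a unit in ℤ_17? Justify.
x ∈ ℤ_17^× (unit); v_17(x) = 0

ℤ_17 = {x ∈ ℚ_17 : v_17(x) ≥ 0} and ℤ_17^× = {x ∈ ℤ_17 : v_17(x) = 0}. Here v_17(26/35) = v_17(num) − v_17(den) = 0; compare against these criteria.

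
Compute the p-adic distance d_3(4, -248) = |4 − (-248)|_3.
d_3(4, -248) = 1/9

Step 1 — x − y = 4 − (-248) = 252. Step 2 — v_3(252) = 2 (factor: 252 = (3^2 · 28); the sign does not affect v_p). Step 3 — |x − y|_3 = 3^{-2} = 1/9.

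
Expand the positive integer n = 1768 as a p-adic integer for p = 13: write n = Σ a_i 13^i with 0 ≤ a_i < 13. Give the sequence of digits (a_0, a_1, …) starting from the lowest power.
(a_0, a_1, …) = (0, 6, 10)

Repeated division by 13 gives the digits low-to-high: 1768 = 6·13^1 + 10·13^2. Digit sequence: (0, 6, 10).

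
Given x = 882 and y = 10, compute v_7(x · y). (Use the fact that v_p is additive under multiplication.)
v_7(8820) = 2

v_p(x) = 2 (factor: 882 = 7^2 · 18); v_p(y) = 0 (factor: 10 = 7^0 · 10). Additivity: v_p(xy) = v_p(x) + v_p(y) = 2 + 0 = 2. (Direct check: xy = 8820 = 7^2 · (180).)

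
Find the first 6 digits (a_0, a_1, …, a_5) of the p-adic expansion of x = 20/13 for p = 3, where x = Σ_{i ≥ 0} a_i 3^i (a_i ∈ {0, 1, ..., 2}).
(a_0, …, a_5) = (2, 1, 1, 0, 1, 1)

v_3(20/13) = 0 (numerator and denominator both coprime to 3), so x ∈ ℤ_3^×. Compute digits iteratively via a_i = x_i mod 3, x_{i+1} = (x_i − a_i)/3, with x_0 = x:
  x_0 = 20/13;  a_0 = 2;  x_1 = (x_0 − 2)/3 = -2/13
  x_1 = -2/13;  a_1 = 1;  x_2 = (x_1 − 1)/3 = -5/13
  x_2 = -5/13;  a_2 = 1;  x_3 = (x_2 − 1)/3 = -6/13
  x_3 = -6/13;  a_3 = 0;  x_4 = (x_3 − 0)/3 = -2/13
  x_4 = -2/13;  a_4 = 1;  x_5 = (x_4 − 1)/3 = -5/13
  x_5 = -5/13;  a_5 = 1;  x_6 = (x_5 − 1)/3 = -6/13
Digits: (2, 1, 1, 0, 1, 1).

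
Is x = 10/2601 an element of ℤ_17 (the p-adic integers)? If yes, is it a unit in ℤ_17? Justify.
x ∉ ℤ_17 (v_17(x) = -2 < 0)

ℤ_17 = {x ∈ ℚ_17 : v_17(x) ≥ 0} and ℤ_17^× = {x ∈ ℤ_17 : v_17(x) = 0}. Here v_17(10/2601) = v_17(num) − v_17(den) = -2; compare against these criteria.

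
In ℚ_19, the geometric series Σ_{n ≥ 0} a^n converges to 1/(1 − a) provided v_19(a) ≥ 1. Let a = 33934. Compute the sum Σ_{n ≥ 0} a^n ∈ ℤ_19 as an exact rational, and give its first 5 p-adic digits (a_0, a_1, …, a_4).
Σ a^n = 1/(1 − a) = -1/33933;  first 5 digits = (1, 0, 18, 4, 1)

v_19(a) = 2 ≥ 1, so the series converges in ℤ_19 to 1/(1 − a) = 1/(1 − 33934) = -1/33933. Expand this rational in ℤ_19: compute digits iteratively via d_i = x_i mod 19, x_{i+1} = (x_i − d_i)/19. The first 5 digits are (1, 0, 18, 4, 1).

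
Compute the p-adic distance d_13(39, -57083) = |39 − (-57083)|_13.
d_13(39, -57083) = 1/28561

Step 1 — x − y = 39 − (-57083) = 57122. Step 2 — v_13(57122) = 4 (factor: 57122 = (13^4 · 2); the sign does not affect v_p). Step 3 — |x − y|_13 = 13^{-4} = 1/28561.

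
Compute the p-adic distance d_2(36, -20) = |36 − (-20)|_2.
d_2(36, -20) = 1/8

Step 1 — x − y = 36 − (-20) = 56. Step 2 — v_2(56) = 3 (factor: 56 = (2^3 · 7); the sign does not affect v_p). Step 3 — |x − y|_2 = 2^{-3} = 1/8.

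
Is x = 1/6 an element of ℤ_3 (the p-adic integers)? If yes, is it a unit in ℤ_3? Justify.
x ∉ ℤ_3 (v_3(x) = -1 < 0)

ℤ_3 = {x ∈ ℚ_3 : v_3(x) ≥ 0} and ℤ_3^× = {x ∈ ℤ_3 : v_3(x) = 0}. Here v_3(1/6) = v_3(num) − v_3(den) = -1; compare against these criteria.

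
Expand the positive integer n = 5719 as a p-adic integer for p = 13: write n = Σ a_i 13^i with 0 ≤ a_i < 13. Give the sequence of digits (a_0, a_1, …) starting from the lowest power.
(a_0, a_1, …) = (12, 10, 7, 2)

Repeated division by 13 gives the digits low-to-high: 5719 = 12 + 10·13^1 + 7·13^2 + 2·13^3. Digit sequence: (12, 10, 7, 2).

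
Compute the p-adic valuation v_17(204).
v_17(204) = 1

v_17(n) is the largest exponent k such that 17^k divides n. Factor out: 204 = 17^1 · 12. (Sign doesn't affect v_p.) So v_17(204) = 1.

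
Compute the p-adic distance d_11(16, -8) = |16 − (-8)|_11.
d_11(16, -8) = 1

Step 1 — x − y = 16 − (-8) = 24. Step 2 — v_11(24) = 0 (factor: 24 = (11^0 · 24); the sign does not affect v_p). Step 3 — |x − y|_11 = 11^{0} = 1.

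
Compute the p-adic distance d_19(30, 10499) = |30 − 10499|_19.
d_19(30, 10499) = 1/361

Step 1 — x − y = 30 − 10499 = -10469. Step 2 — v_19(-10469) = 2 (factor: -10469 = −(19^2 · 29); the sign does not affect v_p). Step 3 — |x − y|_19 = 19^{-2} = 1/361.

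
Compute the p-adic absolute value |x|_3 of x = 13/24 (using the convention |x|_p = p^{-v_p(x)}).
|13/24|_3 = 3

Step 1 — compute v_3(x) by factoring powers of 3 out of the numerator and denominator: v_3(13/24) = -1. Step 2 — apply |x|_p = p^{-v_p(x)} = 3^{1} = 3.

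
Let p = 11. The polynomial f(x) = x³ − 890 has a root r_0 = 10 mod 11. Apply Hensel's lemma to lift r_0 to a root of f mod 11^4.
r_3 = 4652 (mod 14641)

Hensel: r_{i+1} = r_i − f(r_i)/f′(r_i) mod 11^{i+2}, where f′(x) = 3x². Iterate:
  r_0 = 10 (mod 11)
  r_1 = 54 (mod 121)
  r_2 = 659 (mod 1331)
  r_3 = 4652 (mod 14641)
Final: r = 4652 with f(r) ≡ 0 mod 11^4.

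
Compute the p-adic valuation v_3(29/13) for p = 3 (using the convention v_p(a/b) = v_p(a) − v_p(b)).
v_3(29/13) = 0

Factor powers of 3 from the numerator and denominator of the reduced fraction: 29 = 3^0 · 29 and 13 = 3^0 · 13. Apply v_p(a/b) = v_p(a) − v_p(b): v_3(29/13) = 0 − 0 = 0.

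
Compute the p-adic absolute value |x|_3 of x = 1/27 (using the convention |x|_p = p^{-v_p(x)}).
|1/27|_3 = 27

Step 1 — compute v_3(x) by factoring powers of 3 out of the numerator and denominator: v_3(1/27) = -3. Step 2 — apply |x|_p = p^{-v_p(x)} = 3^{3} = 27.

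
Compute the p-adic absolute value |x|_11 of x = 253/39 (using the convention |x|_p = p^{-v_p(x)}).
|253/39|_11 = 1/11

Step 1 — compute v_11(x) by factoring powers of 11 out of the numerator and denominator: v_11(253/39) = 1. Step 2 — apply |x|_p = p^{-v_p(x)} = 11^{-1} = 1/11.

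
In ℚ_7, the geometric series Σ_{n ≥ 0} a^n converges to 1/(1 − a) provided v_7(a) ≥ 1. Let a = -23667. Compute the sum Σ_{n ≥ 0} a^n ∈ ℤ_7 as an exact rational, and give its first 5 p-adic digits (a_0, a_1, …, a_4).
Σ a^n = 1/(1 − a) = 1/23668;  first 5 digits = (1, 0, 0, 1, 4)

v_7(a) = 3 ≥ 1, so the series converges in ℤ_7 to 1/(1 − a) = 1/(1 − (-23667)) = 1/23668. Expand this rational in ℤ_7: compute digits iteratively via d_i = x_i mod 7, x_{i+1} = (x_i − d_i)/7. The first 5 digits are (1, 0, 0, 1, 4).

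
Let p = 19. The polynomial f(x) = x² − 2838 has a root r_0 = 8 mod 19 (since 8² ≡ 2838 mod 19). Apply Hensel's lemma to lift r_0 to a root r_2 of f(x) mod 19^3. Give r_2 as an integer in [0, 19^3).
r_2 = 4378 (mod 6859)

Hensel's recurrence: r_{i+1} = r_i − f(r_i)·(f′(r_i))^{-1} mod 19^{i+2}, with f′(x) = 2x. Iterate:
  r_0 = 8 (mod 19)
  r_1 = 46 (mod 361)
  r_2 = 4378 (mod 6859)
Final: r_2 = 4378, and one checks f(r_2) ≡ 0 mod 19^3.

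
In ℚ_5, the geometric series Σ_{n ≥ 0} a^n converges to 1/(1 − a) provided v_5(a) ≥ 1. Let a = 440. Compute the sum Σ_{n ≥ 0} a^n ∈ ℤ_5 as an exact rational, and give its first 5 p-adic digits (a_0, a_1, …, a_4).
Σ a^n = 1/(1 − a) = -1/439;  first 5 digits = (1, 3, 1, 4, 0)

v_5(a) = 1 ≥ 1, so the series converges in ℤ_5 to 1/(1 − a) = 1/(1 − 440) = -1/439. Expand this rational in ℤ_5: compute digits iteratively via d_i = x_i mod 5, x_{i+1} = (x_i − d_i)/5. The first 5 digits are (1, 3, 1, 4, 0).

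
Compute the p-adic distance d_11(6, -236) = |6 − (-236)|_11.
d_11(6, -236) = 1/121

Step 1 — x − y = 6 − (-236) = 242. Step 2 — v_11(242) = 2 (factor: 242 = (11^2 · 2); the sign does not affect v_p). Step 3 — |x − y|_11 = 11^{-2} = 1/121.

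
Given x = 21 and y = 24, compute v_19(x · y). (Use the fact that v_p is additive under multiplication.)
v_19(504) = 0

v_p(x) = 0 (factor: 21 = 19^0 · 21); v_p(y) = 0 (factor: 24 = 19^0 · 24). Additivity: v_p(xy) = v_p(x) + v_p(y) = 0 + 0 = 0. (Direct check: xy = 504 = 19^0 · (504).)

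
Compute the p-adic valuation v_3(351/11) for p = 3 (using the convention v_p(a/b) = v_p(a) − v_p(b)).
v_3(351/11) = 3

Factor powers of 3 from the numerator and denominator of the reduced fraction: 351 = 3^3 · 13 and 11 = 3^0 · 11. Apply v_p(a/b) = v_p(a) − v_p(b): v_3(351/11) = 3 − 0 = 3.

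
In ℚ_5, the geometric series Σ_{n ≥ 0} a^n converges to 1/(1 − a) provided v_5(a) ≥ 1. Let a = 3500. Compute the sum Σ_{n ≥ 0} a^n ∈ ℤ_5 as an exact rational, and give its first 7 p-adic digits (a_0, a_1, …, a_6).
Σ a^n = 1/(1 − a) = -1/3499;  first 7 digits = (1, 0, 0, 3, 0, 1, 4)

v_5(a) = 3 ≥ 1, so the series converges in ℤ_5 to 1/(1 − a) = 1/(1 − 3500) = -1/3499. Expand this rational in ℤ_5: compute digits iteratively via d_i = x_i mod 5, x_{i+1} = (x_i − d_i)/5. The first 7 digits are (1, 0, 0, 3, 0, 1, 4).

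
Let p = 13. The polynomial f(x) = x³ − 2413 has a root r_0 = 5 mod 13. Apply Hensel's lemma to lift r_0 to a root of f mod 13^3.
r_2 = 369 (mod 2197)

Hensel: r_{i+1} = r_i − f(r_i)/f′(r_i) mod 13^{i+2}, where f′(x) = 3x². Iterate:
  r_0 = 5 (mod 13)
  r_1 = 31 (mod 169)
  r_2 = 369 (mod 2197)
Final: r = 369 with f(r) ≡ 0 mod 13^3.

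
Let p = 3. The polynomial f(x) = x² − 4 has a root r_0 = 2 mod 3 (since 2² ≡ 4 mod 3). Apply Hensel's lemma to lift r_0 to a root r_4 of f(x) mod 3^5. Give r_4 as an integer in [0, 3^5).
r_4 = 2 (mod 243)

Hensel's recurrence: r_{i+1} = r_i − f(r_i)·(f′(r_i))^{-1} mod 3^{i+2}, with f′(x) = 2x. Iterate:
  r_0 = 2 (mod 3)
  r_1 = 2 (mod 9)
  r_2 = 2 (mod 27)
  r_3 = 2 (mod 81)
  r_4 = 2 (mod 243)
Final: r_4 = 2, and one checks f(r_4) ≡ 0 mod 3^5.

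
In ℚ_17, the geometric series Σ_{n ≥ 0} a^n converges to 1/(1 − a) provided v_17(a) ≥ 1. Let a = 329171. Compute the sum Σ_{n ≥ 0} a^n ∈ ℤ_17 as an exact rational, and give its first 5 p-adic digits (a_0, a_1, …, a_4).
Σ a^n = 1/(1 − a) = -1/329170;  first 5 digits = (1, 0, 0, 16, 3)

v_17(a) = 3 ≥ 1, so the series converges in ℤ_17 to 1/(1 − a) = 1/(1 − 329171) = -1/329170. Expand this rational in ℤ_17: compute digits iteratively via d_i = x_i mod 17, x_{i+1} = (x_i − d_i)/17. The first 5 digits are (1, 0, 0, 16, 3).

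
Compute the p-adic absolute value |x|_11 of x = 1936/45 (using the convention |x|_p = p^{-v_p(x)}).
|1936/45|_11 = 1/121

Step 1 — compute v_11(x) by factoring powers of 11 out of the numerator and denominator: v_11(1936/45) = 2. Step 2 — apply |x|_p = p^{-v_p(x)} = 11^{-2} = 1/121.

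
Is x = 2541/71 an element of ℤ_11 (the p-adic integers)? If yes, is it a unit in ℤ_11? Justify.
x ∈ ℤ_11 but not a unit; v_11(x) = 2 > 0

ℤ_11 = {x ∈ ℚ_11 : v_11(x) ≥ 0} and ℤ_11^× = {x ∈ ℤ_11 : v_11(x) = 0}. Here v_11(2541/71) = v_11(num) − v_11(den) = 2; compare against these criteria.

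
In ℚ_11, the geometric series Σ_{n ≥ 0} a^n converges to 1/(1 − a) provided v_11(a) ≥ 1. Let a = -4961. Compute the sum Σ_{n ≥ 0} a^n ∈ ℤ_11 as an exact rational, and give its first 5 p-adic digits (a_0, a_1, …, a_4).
Σ a^n = 1/(1 − a) = 1/4962;  first 5 digits = (1, 0, 3, 7, 8)

v_11(a) = 2 ≥ 1, so the series converges in ℤ_11 to 1/(1 − a) = 1/(1 − (-4961)) = 1/4962. Expand this rational in ℤ_11: compute digits iteratively via d_i = x_i mod 11, x_{i+1} = (x_i − d_i)/11. The first 5 digits are (1, 0, 3, 7, 8).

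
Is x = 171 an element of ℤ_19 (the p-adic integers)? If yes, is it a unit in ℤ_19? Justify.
x ∈ ℤ_19 but not a unit; v_19(x) = 1 > 0

ℤ_19 = {x ∈ ℚ_19 : v_19(x) ≥ 0} and ℤ_19^× = {x ∈ ℤ_19 : v_19(x) = 0}. Here v_19(171) = v_19(num) − v_19(den) = 1; compare against these criteria.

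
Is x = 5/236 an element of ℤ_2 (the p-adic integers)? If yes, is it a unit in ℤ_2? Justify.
x ∉ ℤ_2 (v_2(x) = -2 < 0)

ℤ_2 = {x ∈ ℚ_2 : v_2(x) ≥ 0} and ℤ_2^× = {x ∈ ℤ_2 : v_2(x) = 0}. Here v_2(5/236) = v_2(num) − v_2(den) = -2; compare against these criteria.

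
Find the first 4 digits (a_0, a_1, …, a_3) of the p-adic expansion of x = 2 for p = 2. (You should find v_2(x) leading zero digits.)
(a_0, …, a_3) = (0, 1, 0, 0)

v_2(2) = 1, so a_0 = ... = a_0 = 0. Factor out: x = 2^1 · u with u = 1 a unit in ℤ_2. Expand u iteratively via a_{v+i} = u_i mod 2, u_{i+1} = (u_i − a_{v+i})/2:
  u_0 = 1;  a_1 = 1;  u_1 = (u_0 − 1)/2 = 0
  u_1 = 0;  a_2 = 0;  u_2 = (u_1 − 0)/2 = 0
  u_2 = 0;  a_3 = 0;  u_3 = (u_2 − 0)/2 = 0
Digits: (0, 1, 0, 0).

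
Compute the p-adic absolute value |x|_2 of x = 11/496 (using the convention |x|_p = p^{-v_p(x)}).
|11/496|_2 = 16

Step 1 — compute v_2(x) by factoring powers of 2 out of the numerator and denominator: v_2(11/496) = -4. Step 2 — apply |x|_p = p^{-v_p(x)} = 2^{4} = 16.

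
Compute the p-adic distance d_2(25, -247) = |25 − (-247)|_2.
d_2(25, -247) = 1/16

Step 1 — x − y = 25 − (-247) = 272. Step 2 — v_2(272) = 4 (factor: 272 = (2^4 · 17); the sign does not affect v_p). Step 3 — |x − y|_2 = 2^{-4} = 1/16.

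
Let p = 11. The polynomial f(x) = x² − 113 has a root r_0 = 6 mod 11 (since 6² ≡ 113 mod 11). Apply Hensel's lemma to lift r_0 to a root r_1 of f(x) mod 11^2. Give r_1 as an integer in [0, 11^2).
r_1 = 83 (mod 121)

Hensel's recurrence: r_{i+1} = r_i − f(r_i)·(f′(r_i))^{-1} mod 11^{i+2}, with f′(x) = 2x. Iterate:
  r_0 = 6 (mod 11)
  r_1 = 83 (mod 121)
Final: r_1 = 83, and one checks f(r_1) ≡ 0 mod 11^2.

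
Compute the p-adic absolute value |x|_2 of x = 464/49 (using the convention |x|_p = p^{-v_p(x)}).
|464/49|_2 = 1/16

Step 1 — compute v_2(x) by factoring powers of 2 out of the numerator and denominator: v_2(464/49) = 4. Step 2 — apply |x|_p = p^{-v_p(x)} = 2^{-4} = 1/16.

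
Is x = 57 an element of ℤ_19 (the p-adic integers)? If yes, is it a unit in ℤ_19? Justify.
x ∈ ℤ_19 but not a unit; v_19(x) = 1 > 0

ℤ_19 = {x ∈ ℚ_19 : v_19(x) ≥ 0} and ℤ_19^× = {x ∈ ℤ_19 : v_19(x) = 0}. Here v_19(57) = v_19(num) − v_19(den) = 1; compare against these criteria.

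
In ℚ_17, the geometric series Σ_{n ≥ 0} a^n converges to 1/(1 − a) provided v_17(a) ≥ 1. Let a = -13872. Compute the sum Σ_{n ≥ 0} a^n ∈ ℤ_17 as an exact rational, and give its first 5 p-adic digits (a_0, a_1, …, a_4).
Σ a^n = 1/(1 − a) = 1/13873;  first 5 digits = (1, 0, 3, 14, 8)

v_17(a) = 2 ≥ 1, so the series converges in ℤ_17 to 1/(1 − a) = 1/(1 − (-13872)) = 1/13873. Expand this rational in ℤ_17: compute digits iteratively via d_i = x_i mod 17, x_{i+1} = (x_i − d_i)/17. The first 5 digits are (1, 0, 3, 14, 8).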